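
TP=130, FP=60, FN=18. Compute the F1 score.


Precision = 130/190 = 0.6842
Recall = 130/148 = 0.8784
F1 = 2·P·R/(P+R) = 2·TP/(2·TP+FP+FN) = 260/(260+60+18) = 260/338 = 0.7692

0.7692


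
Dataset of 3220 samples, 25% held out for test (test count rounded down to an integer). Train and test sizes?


Test = ⌊3220·25/100⌋ = 805
Train = 3220 - 805 = 2415

Train: 2415, Test: 805


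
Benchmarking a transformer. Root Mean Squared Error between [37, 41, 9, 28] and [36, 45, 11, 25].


MSE = 30/4 = 7.5
RMSE = √(30/4) = 2.7386

2.7386


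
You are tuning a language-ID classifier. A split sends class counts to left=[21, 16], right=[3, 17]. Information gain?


Parent = [24, 33], H_parent = 0.9819
H_left = 0.9868 (n=37), H_right = 0.6098 (n=20)
H_children = (37/57)·0.9868 + (20/57)·0.6098 = 0.8545
IG = 0.9819 - 0.8545 = 0.1274

0.1274


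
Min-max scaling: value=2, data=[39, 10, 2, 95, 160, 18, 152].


min=2, max=160
(2-2)/(160-2) = 0/158 = 0.0

0.0


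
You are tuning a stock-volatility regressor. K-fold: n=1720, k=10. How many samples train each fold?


Fold size = 1720/10 = 172
Training per fold = 1720 - 172 = 1548

1548


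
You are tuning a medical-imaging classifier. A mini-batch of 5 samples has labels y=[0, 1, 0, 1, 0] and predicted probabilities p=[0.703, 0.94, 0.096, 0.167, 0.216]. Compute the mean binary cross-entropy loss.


L[0] = -ln(1-0.703) = -ln(0.297) = 1.214
L[1] = -ln(0.94) = 0.0619
L[2] = -ln(1-0.096) = -ln(0.904) = 0.1009
L[3] = -ln(0.167) = 1.7898
L[4] = -ln(1-0.216) = -ln(0.784) = 0.2433
mean = (1.214 + 0.0619 + 0.1009 + 1.7898 + 0.2433)/5 = 0.682

0.682


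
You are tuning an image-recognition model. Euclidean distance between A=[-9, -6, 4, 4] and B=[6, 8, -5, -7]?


d = √((-9-6)² + (-6-8)² + (4+ 5)² + (4+ 7)²)
  = √(225 + 196 + 81 + 121)
  = √623 = 24.96

24.96


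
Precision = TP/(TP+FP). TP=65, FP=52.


Precision = TP/(TP+FP)
= 65/(65+52)
= 65/117 = 55.56%

55.56%


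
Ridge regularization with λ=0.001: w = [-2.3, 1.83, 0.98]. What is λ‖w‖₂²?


‖w‖₂² = (-2.3)² + (1.83)² + (0.98)²
     = 5.29 + 3.3489 + 0.9604
     = 9.5993
λ·‖w‖₂² = 0.001·9.5993 = 0.009599

0.009599


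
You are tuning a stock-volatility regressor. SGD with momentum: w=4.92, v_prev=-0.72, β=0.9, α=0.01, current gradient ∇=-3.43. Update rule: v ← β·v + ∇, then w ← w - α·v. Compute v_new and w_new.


v_new = 0.9·-0.72 - 3.43 = -0.648 - 3.43 = -4.078
w_new = 4.92 - 0.01·-4.078 = 4.92 + 0.04078 = 4.96078

v_new=-4.078, w_new=4.96078


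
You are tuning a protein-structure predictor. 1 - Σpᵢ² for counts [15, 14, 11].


Probabilities: [15/40, 14/40, 11/40] ≈ [0.375, 0.35, 0.275]
Σpᵢ² = (225 + 196 + 121)/40² = 542/1600
Gini = 1 - Σpᵢ² = 1 - 542/1600 = 0.6613

0.6613


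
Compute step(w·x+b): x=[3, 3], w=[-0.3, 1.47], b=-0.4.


z = (3)·(-0.3) + (3)·(1.47) - 0.4
  = 3.11
step(z) = 1 (z≥0)

1


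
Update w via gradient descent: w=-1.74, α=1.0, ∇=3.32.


w_new = w - α·∇
= -1.74 - 1.0·3.32
= -1.74 - 3.32
= -5.06

-5.06


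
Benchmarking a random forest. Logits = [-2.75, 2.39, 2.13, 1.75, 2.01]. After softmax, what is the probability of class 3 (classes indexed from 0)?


Exponentials: e^-2.75=0.0639, e^2.39=10.9135, e^2.13=8.4149, e^1.75=5.7546, e^2.01=7.4633
Sum = 32.6102
Softmax = [0.002, 0.3347, 0.258, 0.1765, 0.2289]
p[3] = 5.7546/32.6102 = 0.1765

0.1765


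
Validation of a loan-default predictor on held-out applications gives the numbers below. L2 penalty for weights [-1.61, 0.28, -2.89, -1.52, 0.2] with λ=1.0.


‖w‖₂² = (-1.61)² + (0.28)² + (-2.89)² + (-1.52)² + (0.2)²
     = 2.5921 + 0.0784 + 8.3521 + 2.3104 + 0.04
     = 13.373
λ·‖w‖₂² = 1.0·13.373 = 13.373

13.373


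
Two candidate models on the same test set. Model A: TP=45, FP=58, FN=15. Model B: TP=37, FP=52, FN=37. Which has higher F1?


Model A: P=45/103=0.4369, R=45/60=0.75, F1=2PR/(P+R)=2TP/(2TP+FP+FN)=90/163=0.5521
Model B: P=37/89=0.4157, R=37/74=0.5, F1=2PR/(P+R)=2TP/(2TP+FP+FN)=74/163=0.454
0.5521 > 0.454 → Model A

Model A


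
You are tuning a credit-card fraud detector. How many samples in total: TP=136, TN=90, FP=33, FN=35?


Total = TP + TN + FP + FN
= 136 + 90 + 33 + 35
= 294
(Predicted positive: 169, predicted negative: 125)

294


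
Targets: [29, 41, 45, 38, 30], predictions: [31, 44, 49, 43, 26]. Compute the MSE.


Squared errors: (29-31)²=4, (41-44)²=9, (45-49)²=16, (38-43)²=25, (30-26)²=16
Sum = 70
MSE = 70/5 = 14

14


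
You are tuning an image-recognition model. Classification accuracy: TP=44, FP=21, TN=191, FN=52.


Accuracy = (TP+TN)/(TP+TN+FP+FN)
= (44+191)/(308)
= 235/308 = 76.3%

76.3%


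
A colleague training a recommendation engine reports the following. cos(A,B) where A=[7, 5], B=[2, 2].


A·B = 7·2 + 5·2 = 24
‖A‖ = √74 = 8.6023, ‖B‖ = √8 = 2.8284
cos = 24/(√74·√8) = 24/√592 = 0.9864

0.9864


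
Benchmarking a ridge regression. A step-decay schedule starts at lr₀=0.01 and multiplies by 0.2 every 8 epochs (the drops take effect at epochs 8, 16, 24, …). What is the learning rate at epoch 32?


n_drops = ⌊32/8⌋ = 4
lr = 0.01·0.2^4 = 0.01·0.0016 = 0.000016

0.000016


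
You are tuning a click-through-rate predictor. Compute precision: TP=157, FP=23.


Precision = TP/(TP+FP)
= 157/(157+23)
= 157/180 = 87.22%

87.22%


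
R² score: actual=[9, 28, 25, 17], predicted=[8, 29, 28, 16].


ȳ = 19.75
SS_res = Σ(y-ŷ)² = 12
SS_tot = Σ(y-ȳ)² = 218.75
R² = 1 - SS_res/SS_tot = 1 - 0.0549 = 0.9451

0.9451


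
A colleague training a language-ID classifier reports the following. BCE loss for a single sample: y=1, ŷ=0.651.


BCE = -[y·ln(p) + (1-y)·ln(1-p)]
= -1·ln(0.651) - 0
= -ln(0.651) = 0.4292

0.4292


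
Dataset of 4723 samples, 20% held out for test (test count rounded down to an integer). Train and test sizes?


Test = ⌊4723·20/100⌋ = 944
Train = 4723 - 944 = 3779

Train: 3779, Test: 944


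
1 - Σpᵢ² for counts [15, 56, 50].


Probabilities: [15/121, 56/121, 50/121] ≈ [0.124, 0.4628, 0.4132]
Σpᵢ² = (225 + 3136 + 2500)/121² = 5861/14641
Gini = 1 - Σpᵢ² = 1 - 5861/14641 = 0.5997

0.5997


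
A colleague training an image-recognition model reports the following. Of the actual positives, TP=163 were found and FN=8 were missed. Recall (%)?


Recall = TP/(TP+FN)
= 163/(163+8)
= 163/171 = 95.32%

95.32%


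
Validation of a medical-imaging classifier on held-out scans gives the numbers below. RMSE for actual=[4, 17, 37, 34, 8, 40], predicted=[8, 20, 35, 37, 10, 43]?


MSE = 51/6 = 8.5
RMSE = √(51/6) = 2.9155

2.9155


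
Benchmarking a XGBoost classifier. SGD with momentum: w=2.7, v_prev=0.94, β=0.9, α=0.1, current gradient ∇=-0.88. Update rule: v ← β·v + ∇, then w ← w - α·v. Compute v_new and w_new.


v_new = 0.9·0.94 - 0.88 = 0.846 - 0.88 = -0.034
w_new = 2.7 - 0.1·-0.034 = 2.7 + 0.0034 = 2.7034

v_new=-0.034, w_new=2.7034


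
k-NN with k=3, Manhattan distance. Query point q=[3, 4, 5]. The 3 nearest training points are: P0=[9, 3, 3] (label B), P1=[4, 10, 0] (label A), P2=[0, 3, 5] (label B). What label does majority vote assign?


d(q,P0) = 9  (label B)
d(q,P1) = 12  (label A)
d(q,P2) = 4  (label B)
Votes: A=1, B=2
Majority → B

B


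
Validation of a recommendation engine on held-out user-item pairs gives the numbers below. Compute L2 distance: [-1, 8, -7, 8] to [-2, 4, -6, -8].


d = √((-1+ 2)² + (8-4)² + (-7+ 6)² + (8+ 8)²)
  = √(1 + 16 + 1 + 256)
  = √274 = 16.5529

16.5529


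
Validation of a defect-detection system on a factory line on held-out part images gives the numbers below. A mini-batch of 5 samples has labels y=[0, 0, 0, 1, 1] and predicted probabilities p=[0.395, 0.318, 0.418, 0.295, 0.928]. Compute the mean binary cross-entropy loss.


L[0] = -ln(1-0.395) = -ln(0.605) = 0.5025
L[1] = -ln(1-0.318) = -ln(0.682) = 0.3827
L[2] = -ln(1-0.418) = -ln(0.582) = 0.5413
L[3] = -ln(0.295) = 1.2208
L[4] = -ln(0.928) = 0.0747
mean = (0.5025 + 0.3827 + 0.5413 + 1.2208 + 0.0747)/5 = 0.5444

0.5444


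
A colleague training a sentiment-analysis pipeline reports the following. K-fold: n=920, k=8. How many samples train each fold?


Fold size = 920/8 = 115
Training per fold = 920 - 115 = 805

805


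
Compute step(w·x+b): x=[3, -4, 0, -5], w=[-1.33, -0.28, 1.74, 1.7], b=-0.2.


z = (3)·(-1.33) + (-4)·(-0.28) + (0)·(1.74) + (-5)·(1.7) - 0.2
  = -11.57
step(z) = 0 (z<0)

0


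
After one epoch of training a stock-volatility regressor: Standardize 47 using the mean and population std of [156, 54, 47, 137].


μ = 98.5, σ = 48.5309
z = (47 - 98.5)/48.5309 = -1.0612

-1.0612


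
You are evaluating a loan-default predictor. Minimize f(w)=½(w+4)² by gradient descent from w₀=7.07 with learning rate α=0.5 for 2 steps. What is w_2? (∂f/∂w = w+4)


step 1: grad = 7.07+4 = 11.07; w = 7.07 - 0.5·(11.07) = 1.535
step 2: grad = 1.535+4 = 5.535; w = 1.535 - 0.5·(5.535) = -1.2325

-1.2325


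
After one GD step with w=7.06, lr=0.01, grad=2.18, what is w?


w_new = w - α·∇
= 7.06 - 0.01·2.18
= 7.06 - 0.0218
= 7.0382

7.0382


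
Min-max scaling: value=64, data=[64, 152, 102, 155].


min=64, max=155
(64-64)/(155-64) = 0/91 = 0.0

0.0


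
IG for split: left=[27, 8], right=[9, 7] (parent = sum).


Parent = [36, 15], H_parent = 0.874
H_left = 0.7755 (n=35), H_right = 0.9887 (n=16)
H_children = (35/51)·0.7755 + (16/51)·0.9887 = 0.8424
IG = 0.874 - 0.8424 = 0.0316

0.0316


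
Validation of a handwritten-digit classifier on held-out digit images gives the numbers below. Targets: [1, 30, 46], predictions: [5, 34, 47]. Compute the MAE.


Absolute errors: |1-5|=4, |30-34|=4, |46-47|=1
Sum = 9
MAE = 9/3 = 3

3


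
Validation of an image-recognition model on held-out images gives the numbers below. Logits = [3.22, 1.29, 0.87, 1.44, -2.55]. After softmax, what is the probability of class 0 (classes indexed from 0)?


Exponentials: e^3.22=25.0281, e^1.29=3.6328, e^0.87=2.3869, e^1.44=4.2207, e^-2.55=0.0781
Sum = 35.3466
Softmax = [0.7081, 0.1028, 0.0675, 0.1194, 0.0022]
p[0] = 25.0281/35.3466 = 0.7081

0.7081


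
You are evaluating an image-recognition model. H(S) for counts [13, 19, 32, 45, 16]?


Probabilities: [13/125, 19/125, 32/125, 45/125, 16/125] ≈ [0.104, 0.152, 0.256, 0.36, 0.128]
H = -((13/125)·log₂(13/125) + (19/125)·log₂(19/125) + (32/125)·log₂(32/125) + (45/125)·log₂(45/125) + (16/125)·log₂(16/125))
  = 2.1662 bits

2.1662 bits


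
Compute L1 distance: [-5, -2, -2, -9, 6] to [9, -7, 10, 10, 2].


d = |-5-9| + |-2+ 7| + |-2-10| + |-9-10| + |6-2|
  = 14 + 5 + 12 + 19 + 4
  = 54

54


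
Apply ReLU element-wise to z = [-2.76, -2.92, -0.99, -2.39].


ReLU(-2.76) = max(0, -2.76) = 0.0
ReLU(-2.92) = max(0, -2.92) = 0.0
ReLU(-0.99) = max(0, -0.99) = 0.0
ReLU(-2.39) = max(0, -2.39) = 0.0
result = [0.0, 0.0, 0.0, 0.0]

[0.0, 0.0, 0.0, 0.0]


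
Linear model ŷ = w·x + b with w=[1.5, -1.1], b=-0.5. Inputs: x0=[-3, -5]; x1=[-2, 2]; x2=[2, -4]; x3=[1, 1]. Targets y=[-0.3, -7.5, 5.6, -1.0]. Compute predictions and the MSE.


ŷ0 = (1.5)·(-3) + (-1.1)·(-5) - 0.5 = 0.5
ŷ1 = (1.5)·(-2) + (-1.1)·(2) - 0.5 = -5.7
ŷ2 = (1.5)·(2) + (-1.1)·(-4) - 0.5 = 6.9
ŷ3 = (1.5)·(1) + (-1.1)·(1) - 0.5 = -0.1
errors² = [0.64, 3.24, 1.69, 0.81]
MSE = 6.3800/4 = 1.595

1.595


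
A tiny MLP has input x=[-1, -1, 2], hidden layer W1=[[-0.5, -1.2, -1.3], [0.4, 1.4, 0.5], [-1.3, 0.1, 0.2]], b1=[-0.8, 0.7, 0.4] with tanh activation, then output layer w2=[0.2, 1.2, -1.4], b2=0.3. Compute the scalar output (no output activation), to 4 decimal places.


z1[0] = (-0.5)·(-1) + (-1.2)·(-1) + (-1.3)·(2) - 0.8 = -1.7
z1[1] = (0.4)·(-1) + (1.4)·(-1) + (0.5)·(2) + 0.7 = -0.1
z1[2] = (-1.3)·(-1) + (0.1)·(-1) + (0.2)·(2) + 0.4 = 2.0
h = tanh(z1) = [-0.9354, -0.0997, 0.964]
output = (0.2)·(-0.9354) + (1.2)·(-0.0997) + (-1.4)·(0.964) + 0.3 = -1.3563

-1.3563


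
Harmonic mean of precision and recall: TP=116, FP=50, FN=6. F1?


Precision = 116/166 = 0.6988
Recall = 116/122 = 0.9508
F1 = 2·P·R/(P+R) = 2·TP/(2·TP+FP+FN) = 232/(232+50+6) = 232/288 = 0.8056

0.8056


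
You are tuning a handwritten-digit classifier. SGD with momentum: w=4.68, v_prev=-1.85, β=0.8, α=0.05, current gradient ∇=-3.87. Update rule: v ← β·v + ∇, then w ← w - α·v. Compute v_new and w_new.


v_new = 0.8·-1.85 - 3.87 = -1.48 - 3.87 = -5.35
w_new = 4.68 - 0.05·-5.35 = 4.68 + 0.2675 = 4.9475

v_new=-5.35, w_new=4.9475


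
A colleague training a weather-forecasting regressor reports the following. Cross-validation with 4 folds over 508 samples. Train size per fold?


Fold size = 508/4 = 127
Training per fold = 508 - 127 = 381

381


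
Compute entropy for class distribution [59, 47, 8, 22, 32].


Probabilities: [59/168, 47/168, 8/168, 22/168, 32/168] ≈ [0.3512, 0.2798, 0.0476, 0.131, 0.1905]
H = -((59/168)·log₂(59/168) + (47/168)·log₂(47/168) + (8/168)·log₂(8/168) + (22/168)·log₂(22/168) + (32/168)·log₂(32/168))
  = 2.0932 bits

2.0932 bits


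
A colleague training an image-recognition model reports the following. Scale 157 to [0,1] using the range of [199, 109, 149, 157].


min=109, max=199
(157-109)/(199-109) = 48/90 = 0.5333

0.5333


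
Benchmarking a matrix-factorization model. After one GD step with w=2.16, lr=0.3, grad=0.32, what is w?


w_new = w - α·∇
= 2.16 - 0.3·0.32
= 2.16 - 0.096
= 2.064

2.064


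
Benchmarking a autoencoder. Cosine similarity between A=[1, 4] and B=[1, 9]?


A·B = 1·1 + 4·9 = 37
‖A‖ = √17 = 4.1231, ‖B‖ = √82 = 9.0554
cos = 37/(√17·√82) = 37/√1394 = 0.991

0.991


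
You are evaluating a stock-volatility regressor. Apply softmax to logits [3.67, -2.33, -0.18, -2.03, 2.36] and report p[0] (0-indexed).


Exponentials: e^3.67=39.2519, e^-2.33=0.0973, e^-0.18=0.8353, e^-2.03=0.1313, e^2.36=10.591
Sum = 50.9068
Softmax = [0.7711, 0.0019, 0.0164, 0.0026, 0.208]
p[0] = 39.2519/50.9068 = 0.7711

0.7711


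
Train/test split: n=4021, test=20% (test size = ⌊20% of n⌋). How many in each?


Test = ⌊4021·20/100⌋ = 804
Train = 4021 - 804 = 3217

Train: 3217, Test: 804


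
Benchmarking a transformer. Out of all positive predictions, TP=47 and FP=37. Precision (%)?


Precision = TP/(TP+FP)
= 47/(47+37)
= 47/84 = 55.95%

55.95%


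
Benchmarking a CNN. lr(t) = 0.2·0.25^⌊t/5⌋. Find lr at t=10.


n_drops = ⌊10/5⌋ = 2
lr = 0.2·0.25^2 = 0.2·0.0625 = 0.0125

0.0125


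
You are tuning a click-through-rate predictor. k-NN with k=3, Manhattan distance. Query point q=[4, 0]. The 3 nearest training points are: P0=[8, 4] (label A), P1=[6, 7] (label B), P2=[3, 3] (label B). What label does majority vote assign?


d(q,P0) = 8  (label A)
d(q,P1) = 9  (label B)
d(q,P2) = 4  (label B)
Votes: A=1, B=2
Majority → B

B


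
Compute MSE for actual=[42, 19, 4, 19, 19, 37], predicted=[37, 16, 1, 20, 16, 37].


Squared errors: (42-37)²=25, (19-16)²=9, (4-1)²=9, (19-20)²=1, (19-16)²=9, (37-37)²=0
Sum = 53
MSE = 53/6 = 53/6

53/6


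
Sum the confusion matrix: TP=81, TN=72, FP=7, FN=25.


Total = TP + TN + FP + FN
= 81 + 72 + 7 + 25
= 185
(Predicted positive: 88, predicted negative: 97)

185


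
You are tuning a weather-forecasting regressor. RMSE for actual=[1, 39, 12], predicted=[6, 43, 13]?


MSE = 42/3 = 14
RMSE = √(42/3) = 3.7417

3.7417


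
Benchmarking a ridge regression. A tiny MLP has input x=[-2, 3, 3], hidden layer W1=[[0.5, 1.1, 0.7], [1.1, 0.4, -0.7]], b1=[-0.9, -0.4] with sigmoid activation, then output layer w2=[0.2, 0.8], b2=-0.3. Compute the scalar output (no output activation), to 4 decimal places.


z1[0] = (0.5)·(-2) + (1.1)·(3) + (0.7)·(3) - 0.9 = 3.5
z1[1] = (1.1)·(-2) + (0.4)·(3) + (-0.7)·(3) - 0.4 = -3.5
h = sigmoid(z1) = [0.9707, 0.0293]
output = (0.2)·(0.9707) + (0.8)·(0.0293) - 0.3 = -0.0824

-0.0824


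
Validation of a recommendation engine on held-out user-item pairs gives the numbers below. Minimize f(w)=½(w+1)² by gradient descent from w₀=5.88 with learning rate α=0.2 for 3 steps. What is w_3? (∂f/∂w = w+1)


step 1: grad = 5.88+1 = 6.88; w = 5.88 - 0.2·(6.88) = 4.504
step 2: grad = 4.504+1 = 5.504; w = 4.504 - 0.2·(5.504) = 3.4032
step 3: grad = 3.4032+1 = 4.4032; w = 3.4032 - 0.2·(4.4032) = 2.52256

2.52256


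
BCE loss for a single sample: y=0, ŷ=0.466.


BCE = -[y·ln(p) + (1-y)·ln(1-p)]
= -0 - 1·ln(1-0.466)
= -ln(0.534) = 0.6274

0.6274


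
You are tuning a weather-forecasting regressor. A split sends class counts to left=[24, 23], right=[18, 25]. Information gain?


Parent = [42, 48], H_parent = 0.9968
H_left = 0.9997 (n=47), H_right = 0.9808 (n=43)
H_children = (47/90)·0.9997 + (43/90)·0.9808 = 0.9907
IG = 0.9968 - 0.9907 = 0.0061

0.0061


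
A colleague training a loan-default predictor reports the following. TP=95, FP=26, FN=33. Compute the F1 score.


Precision = 95/121 = 0.7851
Recall = 95/128 = 0.7422
F1 = 2·P·R/(P+R) = 2·TP/(2·TP+FP+FN) = 190/(190+26+33) = 190/249 = 0.7631

0.7631


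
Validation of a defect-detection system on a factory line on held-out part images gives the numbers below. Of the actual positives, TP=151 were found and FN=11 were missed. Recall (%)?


Recall = TP/(TP+FN)
= 151/(151+11)
= 151/162 = 93.21%

93.21%


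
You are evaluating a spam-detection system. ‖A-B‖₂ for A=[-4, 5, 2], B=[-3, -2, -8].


d = √((-4+ 3)² + (5+ 2)² + (2+ 8)²)
  = √(1 + 49 + 100)
  = √150 = 12.2474

12.2474


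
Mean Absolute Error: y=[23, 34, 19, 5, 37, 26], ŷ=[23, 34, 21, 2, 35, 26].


Absolute errors: |23-23|=0, |34-34|=0, |19-21|=2, |5-2|=3, |37-35|=2, |26-26|=0
Sum = 7
MAE = 7/6 = 7/6

7/6


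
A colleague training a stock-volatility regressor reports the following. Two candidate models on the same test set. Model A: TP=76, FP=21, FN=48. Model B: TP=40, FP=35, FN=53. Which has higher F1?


Model A: P=76/97=0.7835, R=76/124=0.6129, F1=2PR/(P+R)=2TP/(2TP+FP+FN)=152/221=0.6878
Model B: P=40/75=0.5333, R=40/93=0.4301, F1=2PR/(P+R)=2TP/(2TP+FP+FN)=80/168=0.4762
0.6878 > 0.4762 → Model A

Model A


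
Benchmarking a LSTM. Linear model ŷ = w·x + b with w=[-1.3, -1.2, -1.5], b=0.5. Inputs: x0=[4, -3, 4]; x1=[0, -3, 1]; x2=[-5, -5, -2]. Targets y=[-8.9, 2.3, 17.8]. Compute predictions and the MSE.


ŷ0 = (-1.3)·(4) + (-1.2)·(-3) + (-1.5)·(4) + 0.5 = -7.1
ŷ1 = (-1.3)·(0) + (-1.2)·(-3) + (-1.5)·(1) + 0.5 = 2.6
ŷ2 = (-1.3)·(-5) + (-1.2)·(-5) + (-1.5)·(-2) + 0.5 = 16.0
errors² = [3.24, 0.09, 3.24]
MSE = 6.5700/3 = 2.19

2.19


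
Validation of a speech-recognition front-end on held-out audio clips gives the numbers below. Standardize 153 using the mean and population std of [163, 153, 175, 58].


μ = 137.25, σ = 46.4132
z = (153 - 137.25)/46.4132 = 0.3393

0.3393


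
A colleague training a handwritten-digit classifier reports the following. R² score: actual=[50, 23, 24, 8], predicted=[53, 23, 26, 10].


ȳ = 26.25
SS_res = Σ(y-ŷ)² = 17
SS_tot = Σ(y-ȳ)² = 912.75
R² = 1 - SS_res/SS_tot = 1 - 0.0186 = 0.9814

0.9814


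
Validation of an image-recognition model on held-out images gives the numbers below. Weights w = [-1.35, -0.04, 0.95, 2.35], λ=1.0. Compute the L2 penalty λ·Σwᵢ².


‖w‖₂² = (-1.35)² + (-0.04)² + (0.95)² + (2.35)²
     = 1.8225 + 0.0016 + 0.9025 + 5.5225
     = 8.2491
λ·‖w‖₂² = 1.0·8.2491 = 8.2491

8.2491


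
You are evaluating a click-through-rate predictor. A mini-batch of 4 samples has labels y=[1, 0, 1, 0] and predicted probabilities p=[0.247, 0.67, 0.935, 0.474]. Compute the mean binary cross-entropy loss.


L[0] = -ln(0.247) = 1.3984
L[1] = -ln(1-0.67) = -ln(0.33) = 1.1087
L[2] = -ln(0.935) = 0.0672
L[3] = -ln(1-0.474) = -ln(0.526) = 0.6425
mean = (1.3984 + 1.1087 + 0.0672 + 0.6425)/4 = 0.8042

0.8042


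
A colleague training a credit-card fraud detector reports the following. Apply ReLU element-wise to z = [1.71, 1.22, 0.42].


ReLU(1.71) = max(0, 1.71) = 1.71
ReLU(1.22) = max(0, 1.22) = 1.22
ReLU(0.42) = max(0, 0.42) = 0.42
result = [1.71, 1.22, 0.42]

[1.71, 1.22, 0.42]


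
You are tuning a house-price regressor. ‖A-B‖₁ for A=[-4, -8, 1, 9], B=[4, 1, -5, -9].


d = |-4-4| + |-8-1| + |1+ 5| + |9+ 9|
  = 8 + 9 + 6 + 18
  = 41

41


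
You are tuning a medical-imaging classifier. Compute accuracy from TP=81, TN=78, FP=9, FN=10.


Accuracy = (TP+TN)/(TP+TN+FP+FN)
= (81+78)/(178)
= 159/178 = 89.33%

89.33%


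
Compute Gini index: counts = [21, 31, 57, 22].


Probabilities: [21/131, 31/131, 57/131, 22/131] ≈ [0.1603, 0.2366, 0.4351, 0.1679]
Σpᵢ² = (441 + 961 + 3249 + 484)/131² = 5135/17161
Gini = 1 - Σpᵢ² = 1 - 5135/17161 = 0.7008

0.7008


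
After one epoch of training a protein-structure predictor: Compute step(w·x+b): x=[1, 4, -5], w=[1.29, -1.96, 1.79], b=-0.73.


z = (1)·(1.29) + (4)·(-1.96) + (-5)·(1.79) - 0.73
  = -16.23
step(z) = 0 (z<0)

0


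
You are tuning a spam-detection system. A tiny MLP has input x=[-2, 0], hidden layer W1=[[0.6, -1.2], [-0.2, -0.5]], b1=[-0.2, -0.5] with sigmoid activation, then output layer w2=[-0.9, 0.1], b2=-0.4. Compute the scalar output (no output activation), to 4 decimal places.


z1[0] = (0.6)·(-2) + (-1.2)·(0) - 0.2 = -1.4
z1[1] = (-0.2)·(-2) + (-0.5)·(0) - 0.5 = -0.1
h = sigmoid(z1) = [0.1978, 0.475]
output = (-0.9)·(0.1978) + (0.1)·(0.475) - 0.4 = -0.5305

-0.5305


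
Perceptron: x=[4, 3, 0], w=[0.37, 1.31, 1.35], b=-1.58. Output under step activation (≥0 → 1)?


z = (4)·(0.37) + (3)·(1.31) + (0)·(1.35) - 1.58
  = 3.83
step(z) = 1 (z≥0)

1


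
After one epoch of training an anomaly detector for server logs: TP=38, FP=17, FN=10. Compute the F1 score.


Precision = 38/55 = 0.6909
Recall = 38/48 = 0.7917
F1 = 2·P·R/(P+R) = 2·TP/(2·TP+FP+FN) = 76/(76+17+10) = 76/103 = 0.7379

0.7379


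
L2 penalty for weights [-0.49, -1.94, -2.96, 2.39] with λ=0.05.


‖w‖₂² = (-0.49)² + (-1.94)² + (-2.96)² + (2.39)²
     = 0.2401 + 3.7636 + 8.7616 + 5.7121
     = 18.4774
λ·‖w‖₂² = 0.05·18.4774 = 0.92387

0.92387


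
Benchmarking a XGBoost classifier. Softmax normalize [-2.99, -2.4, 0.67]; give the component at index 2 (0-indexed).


Exponentials: e^-2.99=0.0503, e^-2.4=0.0907, e^0.67=1.9542
Sum = 2.0952
Softmax = [0.024, 0.0433, 0.9327]
p[2] = 1.9542/2.0952 = 0.9327

0.9327


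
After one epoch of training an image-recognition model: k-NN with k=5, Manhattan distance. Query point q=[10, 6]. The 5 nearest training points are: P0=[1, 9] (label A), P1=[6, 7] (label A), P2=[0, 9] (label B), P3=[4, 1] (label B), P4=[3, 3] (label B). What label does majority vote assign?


d(q,P0) = 12  (label A)
d(q,P1) = 5  (label A)
d(q,P2) = 13  (label B)
d(q,P3) = 11  (label B)
d(q,P4) = 10  (label B)
Votes: A=2, B=3
Majority → B

B


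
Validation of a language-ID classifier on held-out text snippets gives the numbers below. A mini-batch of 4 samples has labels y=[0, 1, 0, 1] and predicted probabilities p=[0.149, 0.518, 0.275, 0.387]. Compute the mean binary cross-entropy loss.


L[0] = -ln(1-0.149) = -ln(0.851) = 0.1613
L[1] = -ln(0.518) = 0.6578
L[2] = -ln(1-0.275) = -ln(0.725) = 0.3216
L[3] = -ln(0.387) = 0.9493
mean = (0.1613 + 0.6578 + 0.3216 + 0.9493)/4 = 0.5225

0.5225


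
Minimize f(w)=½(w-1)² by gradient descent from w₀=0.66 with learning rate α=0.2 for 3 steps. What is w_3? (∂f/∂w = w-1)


step 1: grad = 0.66-1 = -0.34; w = 0.66 - 0.2·(-0.34) = 0.728
step 2: grad = 0.728-1 = -0.272; w = 0.728 - 0.2·(-0.272) = 0.7824
step 3: grad = 0.7824-1 = -0.2176; w = 0.7824 - 0.2·(-0.2176) = 0.82592

0.82592


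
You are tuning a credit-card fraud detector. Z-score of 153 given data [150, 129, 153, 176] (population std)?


μ = 152, σ = 16.6583
z = (153 - 152)/16.6583 = 0.06

0.06


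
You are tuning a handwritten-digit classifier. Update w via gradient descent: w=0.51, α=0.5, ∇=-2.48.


w_new = w - α·∇
= 0.51 - 0.5·-2.48
= 0.51 + 1.24
= 1.75

1.75


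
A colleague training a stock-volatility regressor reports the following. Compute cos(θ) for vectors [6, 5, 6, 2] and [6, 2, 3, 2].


A·B = 6·6 + 5·2 + 6·3 + 2·2 = 68
‖A‖ = √101 = 10.0499, ‖B‖ = √53 = 7.2801
cos = 68/(√101·√53) = 68/√5353 = 0.9294

0.9294


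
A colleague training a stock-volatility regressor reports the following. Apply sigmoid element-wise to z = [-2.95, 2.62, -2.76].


σ(-2.95) = 1/(1+e^2.95) = 0.0497
σ(2.62) = 1/(1+e^-2.62) = 0.9321
σ(-2.76) = 1/(1+e^2.76) = 0.0595
result = [0.0497, 0.9321, 0.0595]

[0.0497, 0.9321, 0.0595]


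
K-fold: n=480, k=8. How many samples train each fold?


Fold size = 480/8 = 60
Training per fold = 480 - 60 = 420

420


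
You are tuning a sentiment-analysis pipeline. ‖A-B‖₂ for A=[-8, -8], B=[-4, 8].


d = √((-8+ 4)² + (-8-8)²)
  = √(16 + 256)
  = √272 = 16.4924

16.4924


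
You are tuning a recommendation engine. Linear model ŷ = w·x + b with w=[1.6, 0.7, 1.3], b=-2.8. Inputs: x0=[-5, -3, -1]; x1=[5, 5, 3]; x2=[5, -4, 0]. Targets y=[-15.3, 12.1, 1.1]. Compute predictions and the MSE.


ŷ0 = (1.6)·(-5) + (0.7)·(-3) + (1.3)·(-1) - 2.8 = -14.2
ŷ1 = (1.6)·(5) + (0.7)·(5) + (1.3)·(3) - 2.8 = 12.6
ŷ2 = (1.6)·(5) + (0.7)·(-4) + (1.3)·(0) - 2.8 = 2.4
errors² = [1.21, 0.25, 1.69]
MSE = 3.1500/3 = 1.05

1.05


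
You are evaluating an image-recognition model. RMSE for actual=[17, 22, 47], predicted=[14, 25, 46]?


MSE = 19/3 = 6.3333
RMSE = √(19/3) = 2.5166

2.5166


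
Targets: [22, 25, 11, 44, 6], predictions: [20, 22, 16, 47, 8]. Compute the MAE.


Absolute errors: |22-20|=2, |25-22|=3, |11-16|=5, |44-47|=3, |6-8|=2
Sum = 15
MAE = 15/5 = 3

3


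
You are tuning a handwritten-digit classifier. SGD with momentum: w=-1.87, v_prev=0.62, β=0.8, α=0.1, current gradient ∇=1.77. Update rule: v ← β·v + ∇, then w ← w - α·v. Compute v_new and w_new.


v_new = 0.8·0.62 + 1.77 = 0.496 + 1.77 = 2.266
w_new = -1.87 - 0.1·2.266 = -1.87 - 0.2266 = -2.0966

v_new=2.266, w_new=-2.0966


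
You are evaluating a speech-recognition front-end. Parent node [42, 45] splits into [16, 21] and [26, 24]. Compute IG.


Parent = [42, 45], H_parent = 0.9991
H_left = 0.9868 (n=37), H_right = 0.9988 (n=50)
H_children = (37/87)·0.9868 + (50/87)·0.9988 = 0.9937
IG = 0.9991 - 0.9937 = 0.0054

0.0054


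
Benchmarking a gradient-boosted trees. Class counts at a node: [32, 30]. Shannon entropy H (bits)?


Probabilities: [32/62, 30/62] ≈ [0.5161, 0.4839]
H = -((32/62)·log₂(32/62) + (30/62)·log₂(30/62))
  = 0.9992 bits

0.9992 bits


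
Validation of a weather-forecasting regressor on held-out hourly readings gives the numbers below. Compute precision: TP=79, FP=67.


Precision = TP/(TP+FP)
= 79/(79+67)
= 79/146 = 54.11%

54.11%


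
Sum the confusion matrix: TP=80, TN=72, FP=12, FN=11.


Total = TP + TN + FP + FN
= 80 + 72 + 12 + 11
= 175
(Predicted positive: 92, predicted negative: 83)

175


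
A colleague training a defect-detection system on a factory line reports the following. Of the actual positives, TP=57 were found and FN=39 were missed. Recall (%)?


Recall = TP/(TP+FN)
= 57/(57+39)
= 57/96 = 59.38%

59.38%


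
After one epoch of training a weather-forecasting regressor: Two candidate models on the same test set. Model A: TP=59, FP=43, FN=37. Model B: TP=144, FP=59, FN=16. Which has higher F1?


Model A: P=59/102=0.5784, R=59/96=0.6146, F1=2PR/(P+R)=2TP/(2TP+FP+FN)=118/198=0.596
Model B: P=144/203=0.7094, R=144/160=0.9, F1=2PR/(P+R)=2TP/(2TP+FP+FN)=288/363=0.7934
0.596 < 0.7934 → Model B

Model B


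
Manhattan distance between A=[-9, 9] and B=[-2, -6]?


d = |-9+ 2| + |9+ 6|
  = 7 + 15
  = 22

22


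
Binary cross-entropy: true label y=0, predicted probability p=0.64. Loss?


BCE = -[y·ln(p) + (1-y)·ln(1-p)]
= -0 - 1·ln(1-0.64)
= -ln(0.36) = 1.0217

1.0217


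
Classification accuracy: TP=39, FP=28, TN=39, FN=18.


Accuracy = (TP+TN)/(TP+TN+FP+FN)
= (39+39)/(124)
= 78/124 = 62.9%

62.9%


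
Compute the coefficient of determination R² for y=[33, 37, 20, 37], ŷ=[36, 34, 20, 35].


ȳ = 31.75
SS_res = Σ(y-ŷ)² = 22
SS_tot = Σ(y-ȳ)² = 194.75
R² = 1 - SS_res/SS_tot = 1 - 0.113 = 0.887

0.887


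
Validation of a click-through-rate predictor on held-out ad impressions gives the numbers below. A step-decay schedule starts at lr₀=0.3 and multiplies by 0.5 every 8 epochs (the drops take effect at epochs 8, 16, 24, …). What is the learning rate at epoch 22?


n_drops = ⌊22/8⌋ = 2
lr = 0.3·0.5^2 = 0.3·0.25 = 0.075

0.075


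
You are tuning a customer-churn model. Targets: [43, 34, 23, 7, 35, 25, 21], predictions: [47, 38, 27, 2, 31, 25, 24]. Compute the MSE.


Squared errors: (43-47)²=16, (34-38)²=16, (23-27)²=16, (7-2)²=25, (35-31)²=16, (25-25)²=0, (21-24)²=9
Sum = 98
MSE = 98/7 = 14

14


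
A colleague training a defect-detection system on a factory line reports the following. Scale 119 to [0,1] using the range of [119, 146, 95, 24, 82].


min=24, max=146
(119-24)/(146-24) = 95/122 = 0.7787

0.7787


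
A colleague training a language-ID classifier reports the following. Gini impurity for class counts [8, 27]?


Probabilities: [8/35, 27/35] ≈ [0.2286, 0.7714]
Σpᵢ² = (64 + 729)/35² = 793/1225
Gini = 1 - Σpᵢ² = 1 - 793/1225 = 0.3527

0.3527


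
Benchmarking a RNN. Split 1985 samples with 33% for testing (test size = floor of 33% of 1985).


Test = ⌊1985·33/100⌋ = 655
Train = 1985 - 655 = 1330

Train: 1330, Test: 655


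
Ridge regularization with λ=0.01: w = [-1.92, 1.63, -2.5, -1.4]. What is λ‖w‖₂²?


‖w‖₂² = (-1.92)² + (1.63)² + (-2.5)² + (-1.4)²
     = 3.6864 + 2.6569 + 6.25 + 1.96
     = 14.5533
λ·‖w‖₂² = 0.01·14.5533 = 0.145533

0.145533


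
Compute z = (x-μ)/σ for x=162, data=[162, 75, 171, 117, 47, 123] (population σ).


μ = 115.8333, σ = 44.0319
z = (162 - 115.8333)/44.0319 = 1.0485

1.0485


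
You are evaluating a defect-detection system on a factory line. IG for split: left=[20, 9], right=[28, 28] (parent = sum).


Parent = [48, 37], H_parent = 0.9879
H_left = 0.8936 (n=29), H_right = 1 (n=56)
H_children = (29/85)·0.8936 + (56/85)·1 = 0.9637
IG = 0.9879 - 0.9637 = 0.0242

0.0242


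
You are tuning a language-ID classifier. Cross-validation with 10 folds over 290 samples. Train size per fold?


Fold size = 290/10 = 29
Training per fold = 290 - 29 = 261

261


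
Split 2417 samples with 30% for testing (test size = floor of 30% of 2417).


Test = ⌊2417·30/100⌋ = 725
Train = 2417 - 725 = 1692

Train: 1692, Test: 725


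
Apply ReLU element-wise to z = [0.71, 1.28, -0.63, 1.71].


ReLU(0.71) = max(0, 0.71) = 0.71
ReLU(1.28) = max(0, 1.28) = 1.28
ReLU(-0.63) = max(0, -0.63) = 0.0
ReLU(1.71) = max(0, 1.71) = 1.71
result = [0.71, 1.28, 0.0, 1.71]

[0.71, 1.28, 0.0, 1.71]


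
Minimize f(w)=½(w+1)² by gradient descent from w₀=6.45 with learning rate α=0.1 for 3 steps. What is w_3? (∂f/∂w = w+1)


step 1: grad = 6.45+1 = 7.45; w = 6.45 - 0.1·(7.45) = 5.705
step 2: grad = 5.705+1 = 6.705; w = 5.705 - 0.1·(6.705) = 5.0345
step 3: grad = 5.0345+1 = 6.0345; w = 5.0345 - 0.1·(6.0345) = 4.43105

4.43105


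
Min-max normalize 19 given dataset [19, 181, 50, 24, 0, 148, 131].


min=0, max=181
(19-0)/(181-0) = 19/181 = 0.105

0.105


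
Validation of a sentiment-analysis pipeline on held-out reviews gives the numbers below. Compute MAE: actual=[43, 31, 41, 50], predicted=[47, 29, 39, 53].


Absolute errors: |43-47|=4, |31-29|=2, |41-39|=2, |50-53|=3
Sum = 11
MAE = 11/4 = 11/4

11/4


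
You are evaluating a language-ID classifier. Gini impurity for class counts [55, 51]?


Probabilities: [55/106, 51/106] ≈ [0.5189, 0.4811]
Σpᵢ² = (3025 + 2601)/106² = 5626/11236
Gini = 1 - Σpᵢ² = 1 - 5626/11236 = 0.4993

0.4993


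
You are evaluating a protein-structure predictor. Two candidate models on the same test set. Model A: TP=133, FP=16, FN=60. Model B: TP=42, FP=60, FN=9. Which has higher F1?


Model A: P=133/149=0.8926, R=133/193=0.6891, F1=2PR/(P+R)=2TP/(2TP+FP+FN)=266/342=0.7778
Model B: P=42/102=0.4118, R=42/51=0.8235, F1=2PR/(P+R)=2TP/(2TP+FP+FN)=84/153=0.549
0.7778 > 0.549 → Model A

Model A


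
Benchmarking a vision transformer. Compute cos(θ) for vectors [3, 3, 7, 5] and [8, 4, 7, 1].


A·B = 3·8 + 3·4 + 7·7 + 5·1 = 90
‖A‖ = √92 = 9.5917, ‖B‖ = √130 = 11.4018
cos = 90/(√92·√130) = 90/√11960 = 0.823

0.823


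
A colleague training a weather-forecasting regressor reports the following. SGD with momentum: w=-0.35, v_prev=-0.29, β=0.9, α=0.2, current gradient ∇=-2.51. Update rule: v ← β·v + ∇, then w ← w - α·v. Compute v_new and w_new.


v_new = 0.9·-0.29 - 2.51 = -0.261 - 2.51 = -2.771
w_new = -0.35 - 0.2·-2.771 = -0.35 + 0.5542 = 0.2042

v_new=-2.771, w_new=0.2042


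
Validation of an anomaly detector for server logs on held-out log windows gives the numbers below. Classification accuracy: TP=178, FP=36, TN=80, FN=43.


Accuracy = (TP+TN)/(TP+TN+FP+FN)
= (178+80)/(337)
= 258/337 = 76.56%

76.56%


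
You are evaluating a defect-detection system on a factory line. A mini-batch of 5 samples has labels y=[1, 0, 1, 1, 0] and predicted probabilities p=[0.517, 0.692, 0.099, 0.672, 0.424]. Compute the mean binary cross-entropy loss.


L[0] = -ln(0.517) = 0.6597
L[1] = -ln(1-0.692) = -ln(0.308) = 1.1777
L[2] = -ln(0.099) = 2.3126
L[3] = -ln(0.672) = 0.3975
L[4] = -ln(1-0.424) = -ln(0.576) = 0.5516
mean = (0.6597 + 1.1777 + 2.3126 + 0.3975 + 0.5516)/5 = 1.0198

1.0198


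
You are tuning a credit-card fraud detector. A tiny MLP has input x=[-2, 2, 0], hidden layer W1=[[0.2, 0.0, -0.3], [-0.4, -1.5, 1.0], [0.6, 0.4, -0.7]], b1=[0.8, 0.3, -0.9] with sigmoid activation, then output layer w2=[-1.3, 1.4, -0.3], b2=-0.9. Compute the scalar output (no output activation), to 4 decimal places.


z1[0] = (0.2)·(-2) + (0.0)·(2) + (-0.3)·(0) + 0.8 = 0.4
z1[1] = (-0.4)·(-2) + (-1.5)·(2) + (1.0)·(0) + 0.3 = -1.9
z1[2] = (0.6)·(-2) + (0.4)·(2) + (-0.7)·(0) - 0.9 = -1.3
h = sigmoid(z1) = [0.5987, 0.1301, 0.2142]
output = (-1.3)·(0.5987) + (1.4)·(0.1301) + (-0.3)·(0.2142) - 0.9 = -1.5604

-1.5604


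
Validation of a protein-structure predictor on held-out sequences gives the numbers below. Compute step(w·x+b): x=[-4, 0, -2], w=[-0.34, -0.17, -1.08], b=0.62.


z = (-4)·(-0.34) + (0)·(-0.17) + (-2)·(-1.08) + 0.62
  = 4.14
step(z) = 1 (z≥0)

1


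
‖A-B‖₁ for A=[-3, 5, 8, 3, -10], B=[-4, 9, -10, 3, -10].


d = |-3+ 4| + |5-9| + |8+ 10| + |3-3| + |-10+ 10|
  = 1 + 4 + 18 + 0 + 0
  = 23

23


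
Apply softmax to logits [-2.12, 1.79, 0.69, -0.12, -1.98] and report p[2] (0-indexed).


Exponentials: e^-2.12=0.12, e^1.79=5.9895, e^0.69=1.9937, e^-0.12=0.8869, e^-1.98=0.1381
Sum = 9.1282
Softmax = [0.0131, 0.6561, 0.2184, 0.0972, 0.0151]
p[2] = 1.9937/9.1282 = 0.2184

0.2184


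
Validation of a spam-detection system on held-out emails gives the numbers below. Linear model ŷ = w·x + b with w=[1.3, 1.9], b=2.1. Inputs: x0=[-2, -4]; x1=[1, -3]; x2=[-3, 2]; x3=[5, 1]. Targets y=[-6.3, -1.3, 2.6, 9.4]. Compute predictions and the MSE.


ŷ0 = (1.3)·(-2) + (1.9)·(-4) + 2.1 = -8.1
ŷ1 = (1.3)·(1) + (1.9)·(-3) + 2.1 = -2.3
ŷ2 = (1.3)·(-3) + (1.9)·(2) + 2.1 = 2.0
ŷ3 = (1.3)·(5) + (1.9)·(1) + 2.1 = 10.5
errors² = [3.24, 1.0, 0.36, 1.21]
MSE = 5.8100/4 = 1.4525

1.4525


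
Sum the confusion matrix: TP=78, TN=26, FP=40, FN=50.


Total = TP + TN + FP + FN
= 78 + 26 + 40 + 50
= 194
(Predicted positive: 118, predicted negative: 76)

194


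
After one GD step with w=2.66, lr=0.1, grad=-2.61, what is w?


w_new = w - α·∇
= 2.66 - 0.1·-2.61
= 2.66 + 0.261
= 2.921

2.921


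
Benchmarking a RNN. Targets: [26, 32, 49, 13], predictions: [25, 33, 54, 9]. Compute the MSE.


Squared errors: (26-25)²=1, (32-33)²=1, (49-54)²=25, (13-9)²=16
Sum = 43
MSE = 43/4 = 43/4

43/4


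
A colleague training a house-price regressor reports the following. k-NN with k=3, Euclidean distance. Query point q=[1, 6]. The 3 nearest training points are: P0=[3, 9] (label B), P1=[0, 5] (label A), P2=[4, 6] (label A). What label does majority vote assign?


d(q,P0) = 3.6056  (label B)
d(q,P1) = 1.4142  (label A)
d(q,P2) = 3.0  (label A)
Votes: A=2, B=1
Majority → A

A


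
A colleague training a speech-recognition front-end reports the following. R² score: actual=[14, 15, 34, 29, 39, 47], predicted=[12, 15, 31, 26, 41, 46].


ȳ = 29.6667
SS_res = Σ(y-ŷ)² = 27
SS_tot = Σ(y-ȳ)² = 867.33
R² = 1 - SS_res/SS_tot = 1 - 0.0311 = 0.9689

0.9689


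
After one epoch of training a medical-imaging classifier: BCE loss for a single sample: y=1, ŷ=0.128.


BCE = -[y·ln(p) + (1-y)·ln(1-p)]
= -1·ln(0.128) - 0
= -ln(0.128) = 2.0557

2.0557


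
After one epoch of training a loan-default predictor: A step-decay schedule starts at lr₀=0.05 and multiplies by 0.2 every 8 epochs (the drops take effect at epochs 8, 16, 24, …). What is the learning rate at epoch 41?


n_drops = ⌊41/8⌋ = 5
lr = 0.05·0.2^5 = 0.05·0.00032 = 0.000016

0.000016


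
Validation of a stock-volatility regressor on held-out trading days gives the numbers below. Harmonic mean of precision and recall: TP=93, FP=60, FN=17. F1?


Precision = 93/153 = 0.6078
Recall = 93/110 = 0.8455
F1 = 2·P·R/(P+R) = 2·TP/(2·TP+FP+FN) = 186/(186+60+17) = 186/263 = 0.7072

0.7072


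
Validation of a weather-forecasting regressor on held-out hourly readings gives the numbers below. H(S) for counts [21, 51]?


Probabilities: [21/72, 51/72] ≈ [0.2917, 0.7083]
H = -((21/72)·log₂(21/72) + (51/72)·log₂(51/72))
  = 0.8709 bits

0.8709 bits


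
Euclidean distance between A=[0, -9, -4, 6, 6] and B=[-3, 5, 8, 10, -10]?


d = √((0+ 3)² + (-9-5)² + (-4-8)² + (6-10)² + (6+ 10)²)
  = √(9 + 196 + 144 + 16 + 256)
  = √621 = 24.9199

24.9199


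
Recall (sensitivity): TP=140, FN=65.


Recall = TP/(TP+FN)
= 140/(140+65)
= 140/205 = 68.29%

68.29%


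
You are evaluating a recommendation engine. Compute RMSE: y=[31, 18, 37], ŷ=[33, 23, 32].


MSE = 54/3 = 18
RMSE = √(54/3) = 4.2426

4.2426


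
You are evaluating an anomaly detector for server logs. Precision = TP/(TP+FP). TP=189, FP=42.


Precision = TP/(TP+FP)
= 189/(189+42)
= 189/231 = 81.82%

81.82%


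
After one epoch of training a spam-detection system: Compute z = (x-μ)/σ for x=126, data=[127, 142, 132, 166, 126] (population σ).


μ = 138.6, σ = 14.827
z = (126 - 138.6)/14.827 = -0.8498

-0.8498


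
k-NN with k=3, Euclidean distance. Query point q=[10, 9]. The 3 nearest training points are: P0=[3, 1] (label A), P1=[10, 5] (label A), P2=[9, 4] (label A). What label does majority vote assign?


d(q,P0) = 10.6301  (label A)
d(q,P1) = 4.0  (label A)
d(q,P2) = 5.099  (label A)
Votes: A=3, B=0
Majority → A

A


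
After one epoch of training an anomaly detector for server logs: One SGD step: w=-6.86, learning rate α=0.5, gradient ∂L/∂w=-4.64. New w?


w_new = w - α·∇
= -6.86 - 0.5·-4.64
= -6.86 + 2.32
= -4.54

-4.54


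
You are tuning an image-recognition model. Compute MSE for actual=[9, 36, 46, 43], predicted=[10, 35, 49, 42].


Squared errors: (9-10)²=1, (36-35)²=1, (46-49)²=9, (43-42)²=1
Sum = 12
MSE = 12/4 = 3

3


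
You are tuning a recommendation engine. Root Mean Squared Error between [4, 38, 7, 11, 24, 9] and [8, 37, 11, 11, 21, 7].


MSE = 46/6 = 7.6667
RMSE = √(46/6) = 2.7689

2.7689
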